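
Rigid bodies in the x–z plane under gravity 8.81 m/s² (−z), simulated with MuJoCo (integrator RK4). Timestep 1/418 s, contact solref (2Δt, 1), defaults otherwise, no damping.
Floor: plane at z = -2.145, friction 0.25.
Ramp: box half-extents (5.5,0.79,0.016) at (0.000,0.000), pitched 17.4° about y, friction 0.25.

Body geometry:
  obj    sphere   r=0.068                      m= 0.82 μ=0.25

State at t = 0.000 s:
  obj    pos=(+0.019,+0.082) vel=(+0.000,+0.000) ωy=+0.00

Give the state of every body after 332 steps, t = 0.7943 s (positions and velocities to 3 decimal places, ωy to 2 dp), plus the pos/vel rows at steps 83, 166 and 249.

State at t = 0.7943 s:
  obj    pos=(+0.585,-0.095) vel=(+1.426,-0.447) ωy=+21.98

Key-timestep trajectory:
   step    t(s)  obj.x    obj.z    obj.vx   obj.vz 
     83  0.1986   +0.054  +0.071  +0.357  -0.112
    166  0.3971   +0.161  +0.038  +0.713  -0.223
    249  0.5957   +0.338  -0.018  +1.070  -0.335


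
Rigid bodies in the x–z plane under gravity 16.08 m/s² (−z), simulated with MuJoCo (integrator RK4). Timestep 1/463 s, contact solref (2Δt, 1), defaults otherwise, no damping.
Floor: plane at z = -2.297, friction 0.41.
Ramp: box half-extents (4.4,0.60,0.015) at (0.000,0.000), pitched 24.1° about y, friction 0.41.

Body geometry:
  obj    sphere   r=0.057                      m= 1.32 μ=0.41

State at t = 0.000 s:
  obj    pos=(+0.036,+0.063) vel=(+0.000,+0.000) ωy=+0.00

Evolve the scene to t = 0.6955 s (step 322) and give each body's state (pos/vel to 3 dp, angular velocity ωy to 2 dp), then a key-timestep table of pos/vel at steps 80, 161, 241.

State at t = 0.6955 s:
  obj    pos=(+1.071,-0.400) vel=(+2.977,-1.332) ωy=+57.22

Key-timestep trajectory:
   step    t(s)  obj.x    obj.z    obj.vx   obj.vz 
     80  0.1728   +0.100  +0.034  +0.740  -0.331
    161  0.3477   +0.295  -0.053  +1.489  -0.666
    241  0.5205   +0.616  -0.197  +2.228  -0.997


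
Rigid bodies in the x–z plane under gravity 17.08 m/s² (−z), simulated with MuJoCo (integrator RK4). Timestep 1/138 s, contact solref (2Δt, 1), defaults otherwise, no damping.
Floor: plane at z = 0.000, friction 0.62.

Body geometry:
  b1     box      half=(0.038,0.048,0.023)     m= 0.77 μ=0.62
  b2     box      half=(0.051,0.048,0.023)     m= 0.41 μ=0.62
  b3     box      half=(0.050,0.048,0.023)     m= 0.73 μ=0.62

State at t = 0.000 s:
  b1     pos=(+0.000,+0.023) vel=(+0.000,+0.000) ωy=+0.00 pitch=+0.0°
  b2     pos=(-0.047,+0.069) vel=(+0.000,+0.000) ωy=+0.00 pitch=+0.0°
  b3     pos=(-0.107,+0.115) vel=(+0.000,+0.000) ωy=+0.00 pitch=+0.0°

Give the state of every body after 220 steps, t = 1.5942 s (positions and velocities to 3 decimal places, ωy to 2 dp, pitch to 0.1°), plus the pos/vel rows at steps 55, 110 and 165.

State at t = 1.5942 s:
  b1     pos=(+0.001,+0.023) vel=(+0.001,+0.000) ωy=+0.00 pitch=+0.0°
  b2     pos=(-0.060,+0.054) vel=(+0.000,+0.000) ωy=+0.02 pitch=-50.8°
  b3     pos=(-0.132,+0.050) vel=(-0.001,+0.000) ωy=+0.01 pitch=-41.6°

Key-timestep trajectory:
   step    t(s)  b1.x    b1.z    b1.vx   b1.vz   b2.x    b2.z    b2.vx   b2.vz   b3.x    b3.z    b3.vx   b3.vz 
     55  0.3986   +0.000  +0.023  +0.001  +0.000   -0.060  +0.054  +0.001  +0.000   -0.131  +0.051  +0.000  +0.000
    110  0.7971   +0.001  +0.023  +0.001  +0.000   -0.060  +0.054  +0.000  +0.000   -0.132  +0.051  +0.000  +0.000
    165  1.1957   +0.001  +0.023  +0.001  +0.000   -0.060  +0.054  +0.000  +0.000   -0.132  +0.050  -0.001  +0.000


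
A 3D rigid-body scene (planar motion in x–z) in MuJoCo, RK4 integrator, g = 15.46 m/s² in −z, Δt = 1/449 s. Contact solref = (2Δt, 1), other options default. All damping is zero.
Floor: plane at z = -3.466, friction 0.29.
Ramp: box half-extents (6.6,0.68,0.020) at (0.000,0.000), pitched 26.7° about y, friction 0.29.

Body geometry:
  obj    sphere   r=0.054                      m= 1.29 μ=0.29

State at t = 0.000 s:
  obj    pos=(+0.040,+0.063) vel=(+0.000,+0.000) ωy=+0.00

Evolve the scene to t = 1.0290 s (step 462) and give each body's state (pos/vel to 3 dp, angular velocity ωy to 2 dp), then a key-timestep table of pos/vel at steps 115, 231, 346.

State at t = 1.0290 s:
  obj    pos=(+2.387,-1.117) vel=(+4.561,-2.294) ωy=+94.54

Key-timestep trajectory:
   step    t(s)  obj.x    obj.z    obj.vx   obj.vz 
    115  0.2561   +0.185  -0.010  +1.135  -0.571
    231  0.5145   +0.627  -0.232  +2.281  -1.147
    346  0.7706   +1.356  -0.599  +3.416  -1.718


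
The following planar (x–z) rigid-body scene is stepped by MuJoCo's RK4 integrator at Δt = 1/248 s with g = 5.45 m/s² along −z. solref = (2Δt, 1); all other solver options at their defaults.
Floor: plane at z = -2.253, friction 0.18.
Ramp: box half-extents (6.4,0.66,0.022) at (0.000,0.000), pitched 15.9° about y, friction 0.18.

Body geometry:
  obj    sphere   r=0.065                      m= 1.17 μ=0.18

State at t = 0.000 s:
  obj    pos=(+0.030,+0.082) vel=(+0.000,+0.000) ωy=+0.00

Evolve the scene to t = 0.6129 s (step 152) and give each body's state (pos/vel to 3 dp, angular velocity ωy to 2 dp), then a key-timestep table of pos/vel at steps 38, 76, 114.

State at t = 0.6129 s:
  obj    pos=(+0.223,+0.027) vel=(+0.629,-0.179) ωy=+10.05

Key-timestep trajectory:
   step    t(s)  obj.x    obj.z    obj.vx   obj.vz 
     38  0.1532   +0.042  +0.078  +0.157  -0.045
     76  0.3065   +0.078  +0.068  +0.314  -0.090
    114  0.4597   +0.138  +0.051  +0.472  -0.134


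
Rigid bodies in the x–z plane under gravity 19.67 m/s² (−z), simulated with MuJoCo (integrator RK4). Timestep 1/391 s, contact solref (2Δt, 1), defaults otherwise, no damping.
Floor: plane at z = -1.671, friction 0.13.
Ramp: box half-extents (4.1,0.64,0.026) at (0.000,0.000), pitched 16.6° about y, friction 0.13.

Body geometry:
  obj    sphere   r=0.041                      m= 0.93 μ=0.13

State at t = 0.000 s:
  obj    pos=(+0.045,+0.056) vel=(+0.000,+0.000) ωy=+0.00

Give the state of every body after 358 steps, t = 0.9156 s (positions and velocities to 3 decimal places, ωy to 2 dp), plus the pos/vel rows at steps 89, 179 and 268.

State at t = 0.9156 s:
  obj    pos=(+1.658,-0.424) vel=(+3.522,-1.050) ωy=+89.62

Key-timestep trajectory:
   step    t(s)  obj.x    obj.z    obj.vx   obj.vz 
     89  0.2276   +0.145  +0.027  +0.876  -0.261
    179  0.4578   +0.448  -0.064  +1.761  -0.525
    268  0.6854   +0.949  -0.213  +2.637  -0.786


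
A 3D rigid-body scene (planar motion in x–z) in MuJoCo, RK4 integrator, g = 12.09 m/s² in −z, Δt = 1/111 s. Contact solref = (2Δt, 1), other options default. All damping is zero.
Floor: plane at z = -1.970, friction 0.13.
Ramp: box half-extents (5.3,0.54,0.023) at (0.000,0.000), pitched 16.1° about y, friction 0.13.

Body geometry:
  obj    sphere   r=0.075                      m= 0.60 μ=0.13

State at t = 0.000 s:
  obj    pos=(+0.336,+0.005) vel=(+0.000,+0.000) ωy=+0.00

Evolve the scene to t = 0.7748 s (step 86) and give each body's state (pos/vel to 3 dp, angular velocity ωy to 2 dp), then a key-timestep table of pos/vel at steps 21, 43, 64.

State at t = 0.7748 s:
  obj    pos=(+1.027,-0.194) vel=(+1.783,-0.515) ωy=+24.73

Key-timestep trajectory:
   step    t(s)  obj.x    obj.z    obj.vx   obj.vz 
     21  0.1892   +0.377  -0.007  +0.436  -0.126
     43  0.3874   +0.509  -0.045  +0.892  -0.257
     64  0.5766   +0.719  -0.105  +1.327  -0.383


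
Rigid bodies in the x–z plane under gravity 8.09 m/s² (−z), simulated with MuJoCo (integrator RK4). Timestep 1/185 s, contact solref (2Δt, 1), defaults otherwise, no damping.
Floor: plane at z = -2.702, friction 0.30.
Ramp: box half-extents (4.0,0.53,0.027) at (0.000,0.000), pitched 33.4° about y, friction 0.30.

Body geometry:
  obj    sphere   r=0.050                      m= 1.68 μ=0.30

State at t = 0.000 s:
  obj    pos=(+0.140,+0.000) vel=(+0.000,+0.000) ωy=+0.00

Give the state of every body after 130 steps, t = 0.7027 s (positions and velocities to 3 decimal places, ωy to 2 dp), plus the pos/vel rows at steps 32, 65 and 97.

State at t = 0.7027 s:
  obj    pos=(+0.796,-0.433) vel=(+1.866,-1.231) ωy=+44.69

Key-timestep trajectory:
   step    t(s)  obj.x    obj.z    obj.vx   obj.vz 
     32  0.1730   +0.180  -0.026  +0.460  -0.303
     65  0.3514   +0.304  -0.108  +0.933  -0.615
     97  0.5243   +0.505  -0.241  +1.393  -0.918


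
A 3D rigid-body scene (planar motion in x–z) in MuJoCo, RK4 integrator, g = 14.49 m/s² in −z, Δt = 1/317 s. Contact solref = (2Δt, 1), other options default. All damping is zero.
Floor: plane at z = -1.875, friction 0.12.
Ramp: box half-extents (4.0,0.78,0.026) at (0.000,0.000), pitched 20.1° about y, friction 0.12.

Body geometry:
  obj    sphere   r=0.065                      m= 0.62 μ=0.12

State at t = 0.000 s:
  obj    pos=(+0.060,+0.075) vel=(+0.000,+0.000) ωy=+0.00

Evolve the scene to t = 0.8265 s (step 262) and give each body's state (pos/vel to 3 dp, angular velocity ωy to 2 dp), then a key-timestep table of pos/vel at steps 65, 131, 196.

State at t = 0.8265 s:
  obj    pos=(+1.201,-0.343) vel=(+2.761,-1.010) ωy=+45.22

Key-timestep trajectory:
   step    t(s)  obj.x    obj.z    obj.vx   obj.vz 
     65  0.2050   +0.130  +0.049  +0.685  -0.251
    131  0.4132   +0.345  -0.029  +1.381  -0.505
    196  0.6183   +0.699  -0.159  +2.065  -0.756


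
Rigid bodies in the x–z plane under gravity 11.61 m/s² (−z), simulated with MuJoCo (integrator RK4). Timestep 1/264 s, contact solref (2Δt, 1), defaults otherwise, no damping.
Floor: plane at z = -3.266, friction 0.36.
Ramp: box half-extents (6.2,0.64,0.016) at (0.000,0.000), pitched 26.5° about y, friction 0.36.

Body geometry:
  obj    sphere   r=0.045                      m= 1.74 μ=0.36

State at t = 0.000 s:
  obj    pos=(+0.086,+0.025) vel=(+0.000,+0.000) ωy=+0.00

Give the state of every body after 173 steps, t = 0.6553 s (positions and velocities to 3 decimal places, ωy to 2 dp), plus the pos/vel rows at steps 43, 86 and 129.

State at t = 0.6553 s:
  obj    pos=(+0.797,-0.329) vel=(+2.170,-1.082) ωy=+53.87

Key-timestep trajectory:
   step    t(s)  obj.x    obj.z    obj.vx   obj.vz 
     43  0.1629   +0.130  +0.003  +0.539  -0.269
     86  0.3258   +0.262  -0.062  +1.079  -0.538
    129  0.4886   +0.481  -0.172  +1.618  -0.807


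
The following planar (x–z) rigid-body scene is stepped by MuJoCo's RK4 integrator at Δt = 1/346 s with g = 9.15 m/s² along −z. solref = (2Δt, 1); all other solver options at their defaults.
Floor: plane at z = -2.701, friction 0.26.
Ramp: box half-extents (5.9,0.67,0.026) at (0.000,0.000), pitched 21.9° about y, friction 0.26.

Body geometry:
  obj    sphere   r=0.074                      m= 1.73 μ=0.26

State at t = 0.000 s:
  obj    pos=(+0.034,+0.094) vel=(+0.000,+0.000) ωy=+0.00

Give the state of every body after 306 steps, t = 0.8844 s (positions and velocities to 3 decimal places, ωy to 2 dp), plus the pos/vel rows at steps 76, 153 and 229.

State at t = 0.8844 s:
  obj    pos=(+0.919,-0.262) vel=(+2.000,-0.804) ωy=+29.13

Key-timestep trajectory:
   step    t(s)  obj.x    obj.z    obj.vx   obj.vz 
     76  0.2197   +0.089  +0.072  +0.497  -0.200
    153  0.4422   +0.255  +0.005  +1.000  -0.402
    229  0.6618   +0.529  -0.105  +1.497  -0.602


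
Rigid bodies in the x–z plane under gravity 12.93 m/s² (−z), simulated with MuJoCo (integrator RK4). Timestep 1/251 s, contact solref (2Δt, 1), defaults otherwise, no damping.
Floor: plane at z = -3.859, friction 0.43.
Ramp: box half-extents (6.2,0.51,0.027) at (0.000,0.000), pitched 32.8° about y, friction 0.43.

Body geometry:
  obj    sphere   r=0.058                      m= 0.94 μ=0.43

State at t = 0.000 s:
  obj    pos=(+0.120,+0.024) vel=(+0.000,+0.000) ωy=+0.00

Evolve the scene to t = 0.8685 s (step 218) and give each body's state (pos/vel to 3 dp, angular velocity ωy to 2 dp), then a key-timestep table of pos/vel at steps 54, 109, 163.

State at t = 0.8685 s:
  obj    pos=(+1.706,-0.998) vel=(+3.653,-2.354) ωy=+74.91

Key-timestep trajectory:
   step    t(s)  obj.x    obj.z    obj.vx   obj.vz 
     54  0.2151   +0.217  -0.039  +0.905  -0.583
    109  0.4343   +0.517  -0.232  +1.826  -1.177
    163  0.6494   +1.007  -0.548  +2.731  -1.760


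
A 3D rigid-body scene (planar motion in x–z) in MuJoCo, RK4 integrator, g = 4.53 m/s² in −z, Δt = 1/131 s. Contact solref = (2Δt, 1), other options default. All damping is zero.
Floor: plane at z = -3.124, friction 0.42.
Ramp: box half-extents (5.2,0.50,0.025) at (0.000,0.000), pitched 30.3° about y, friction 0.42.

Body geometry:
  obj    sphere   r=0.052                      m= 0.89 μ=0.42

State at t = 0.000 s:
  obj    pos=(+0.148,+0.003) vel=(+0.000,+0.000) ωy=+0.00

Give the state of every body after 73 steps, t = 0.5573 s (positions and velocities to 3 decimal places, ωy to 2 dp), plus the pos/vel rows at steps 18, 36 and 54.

State at t = 0.5573 s:
  obj    pos=(+0.367,-0.125) vel=(+0.786,-0.459) ωy=+17.49

Key-timestep trajectory:
   step    t(s)  obj.x    obj.z    obj.vx   obj.vz 
     18  0.1374   +0.161  -0.005  +0.194  -0.113
     36  0.2748   +0.201  -0.028  +0.387  -0.226
     54  0.4122   +0.268  -0.067  +0.581  -0.340


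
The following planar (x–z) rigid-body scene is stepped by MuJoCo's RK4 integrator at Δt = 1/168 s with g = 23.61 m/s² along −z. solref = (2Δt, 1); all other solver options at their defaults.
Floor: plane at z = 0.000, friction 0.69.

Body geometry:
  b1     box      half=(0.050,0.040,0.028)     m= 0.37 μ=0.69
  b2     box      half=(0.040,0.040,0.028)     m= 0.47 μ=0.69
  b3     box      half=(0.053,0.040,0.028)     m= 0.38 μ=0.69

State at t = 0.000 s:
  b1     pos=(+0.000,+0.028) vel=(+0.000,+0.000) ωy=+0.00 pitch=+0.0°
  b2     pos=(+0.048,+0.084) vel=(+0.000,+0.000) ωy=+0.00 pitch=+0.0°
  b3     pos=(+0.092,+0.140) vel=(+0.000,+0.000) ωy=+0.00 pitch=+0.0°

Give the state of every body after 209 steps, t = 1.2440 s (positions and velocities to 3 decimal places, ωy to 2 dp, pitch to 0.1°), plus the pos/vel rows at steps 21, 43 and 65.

State at t = 1.2440 s:
  b1     pos=(+0.000,+0.028) vel=(+0.000,+0.000) ωy=+0.00 pitch=+0.0°
  b2     pos=(+0.086,+0.040) vel=(+0.000,+0.000) ωy=+0.00 pitch=+90.0°
  b3     pos=(+0.269,+0.028) vel=(+0.000,+0.000) ωy=+0.00 pitch=+180.0°

Key-timestep trajectory:
   step    t(s)  b1.x    b1.z    b1.vx   b1.vz   b2.x    b2.z    b2.vx   b2.vz   b3.x    b3.z    b3.vx   b3.vz 
     21  0.1250   +0.000  +0.028  -0.001  +0.001   +0.069  +0.077  +0.362  -0.323   +0.142  +0.085  +0.654  -1.350
     43  0.2560   +0.000  +0.028  +0.000  +0.000   +0.086  +0.040  +0.017  +0.008   +0.208  +0.060  +0.271  +0.035
     65  0.3869   +0.000  +0.028  +0.000  +0.000   +0.086  +0.040  +0.000  +0.000   +0.258  +0.040  +0.621  -0.637


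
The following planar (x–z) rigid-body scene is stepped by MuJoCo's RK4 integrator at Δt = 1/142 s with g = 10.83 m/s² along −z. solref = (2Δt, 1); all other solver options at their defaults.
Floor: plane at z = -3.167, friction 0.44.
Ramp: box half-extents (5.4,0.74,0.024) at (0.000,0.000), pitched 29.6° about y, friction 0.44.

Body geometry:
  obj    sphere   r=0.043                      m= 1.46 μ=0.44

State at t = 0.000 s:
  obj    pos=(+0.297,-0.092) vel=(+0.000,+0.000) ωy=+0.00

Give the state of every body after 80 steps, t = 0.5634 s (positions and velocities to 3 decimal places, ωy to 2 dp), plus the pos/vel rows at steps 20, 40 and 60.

State at t = 0.5634 s:
  obj    pos=(+0.824,-0.391) vel=(+1.872,-1.063) ωy=+50.04

Key-timestep trajectory:
   step    t(s)  obj.x    obj.z    obj.vx   obj.vz 
     20  0.1408   +0.330  -0.111  +0.468  -0.266
     40  0.2817   +0.429  -0.167  +0.936  -0.532
     60  0.4225   +0.594  -0.260  +1.404  -0.797


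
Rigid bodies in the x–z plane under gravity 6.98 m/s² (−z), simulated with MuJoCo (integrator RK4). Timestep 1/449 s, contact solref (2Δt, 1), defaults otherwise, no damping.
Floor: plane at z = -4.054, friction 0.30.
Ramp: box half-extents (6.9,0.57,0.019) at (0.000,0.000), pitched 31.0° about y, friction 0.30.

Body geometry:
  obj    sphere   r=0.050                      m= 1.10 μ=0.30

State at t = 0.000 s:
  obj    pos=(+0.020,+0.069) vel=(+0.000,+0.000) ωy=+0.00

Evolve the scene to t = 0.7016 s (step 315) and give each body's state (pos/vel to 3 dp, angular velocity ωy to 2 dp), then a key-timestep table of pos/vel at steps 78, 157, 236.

State at t = 0.7016 s:
  obj    pos=(+0.562,-0.257) vel=(+1.544,-0.928) ωy=+36.02

Key-timestep trajectory:
   step    t(s)  obj.x    obj.z    obj.vx   obj.vz 
     78  0.1737   +0.053  +0.049  +0.382  -0.230
    157  0.3497   +0.154  -0.012  +0.770  -0.462
    236  0.5256   +0.324  -0.114  +1.157  -0.695


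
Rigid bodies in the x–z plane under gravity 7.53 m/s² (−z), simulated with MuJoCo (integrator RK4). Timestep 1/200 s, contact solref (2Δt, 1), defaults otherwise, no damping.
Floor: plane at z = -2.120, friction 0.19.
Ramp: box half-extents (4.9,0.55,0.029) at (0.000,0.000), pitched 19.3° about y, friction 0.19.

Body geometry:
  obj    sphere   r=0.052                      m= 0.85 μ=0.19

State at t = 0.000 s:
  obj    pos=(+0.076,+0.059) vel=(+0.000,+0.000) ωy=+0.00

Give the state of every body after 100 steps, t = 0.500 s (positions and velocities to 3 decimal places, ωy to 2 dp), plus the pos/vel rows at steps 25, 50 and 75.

State at t = 0.500 s:
  obj    pos=(+0.286,-0.014) vel=(+0.839,-0.294) ωy=+17.09

Key-timestep trajectory:
   step    t(s)  obj.x    obj.z    obj.vx   obj.vz 
     25  0.1250   +0.089  +0.055  +0.210  -0.073
     50  0.2500   +0.129  +0.041  +0.420  -0.147
     75  0.3750   +0.194  +0.018  +0.629  -0.220


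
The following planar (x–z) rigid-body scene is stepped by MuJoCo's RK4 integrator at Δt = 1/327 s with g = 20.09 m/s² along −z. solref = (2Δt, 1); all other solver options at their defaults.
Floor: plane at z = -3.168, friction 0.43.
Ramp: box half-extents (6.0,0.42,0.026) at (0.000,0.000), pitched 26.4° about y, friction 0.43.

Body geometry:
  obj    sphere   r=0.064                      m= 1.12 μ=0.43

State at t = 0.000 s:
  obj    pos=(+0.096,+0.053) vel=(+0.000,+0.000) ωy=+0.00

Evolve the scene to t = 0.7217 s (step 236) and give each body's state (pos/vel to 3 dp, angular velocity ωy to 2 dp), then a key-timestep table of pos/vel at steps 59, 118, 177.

State at t = 0.7217 s:
  obj    pos=(+1.584,-0.686) vel=(+4.125,-2.048) ωy=+71.94

Key-timestep trajectory:
   step    t(s)  obj.x    obj.z    obj.vx   obj.vz 
     59  0.1804   +0.189  +0.007  +1.031  -0.512
    118  0.3609   +0.468  -0.132  +2.062  -1.024
    177  0.5413   +0.933  -0.363  +3.094  -1.536


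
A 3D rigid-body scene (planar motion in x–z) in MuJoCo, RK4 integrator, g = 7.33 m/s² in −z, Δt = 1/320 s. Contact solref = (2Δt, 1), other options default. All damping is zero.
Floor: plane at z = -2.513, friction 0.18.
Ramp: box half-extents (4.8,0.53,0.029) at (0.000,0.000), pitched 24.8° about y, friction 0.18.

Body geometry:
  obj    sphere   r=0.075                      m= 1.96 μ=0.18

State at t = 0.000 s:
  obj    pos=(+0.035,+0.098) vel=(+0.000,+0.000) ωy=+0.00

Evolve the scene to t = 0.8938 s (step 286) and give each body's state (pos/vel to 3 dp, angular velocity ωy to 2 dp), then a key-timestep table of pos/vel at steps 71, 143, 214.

State at t = 0.8938 s:
  obj    pos=(+0.831,-0.270) vel=(+1.782,-0.823) ωy=+26.17

Key-timestep trajectory:
   step    t(s)  obj.x    obj.z    obj.vx   obj.vz 
     71  0.2219   +0.084  +0.076  +0.442  -0.204
    143  0.4469   +0.234  +0.006  +0.891  -0.412
    214  0.6688   +0.481  -0.108  +1.333  -0.616


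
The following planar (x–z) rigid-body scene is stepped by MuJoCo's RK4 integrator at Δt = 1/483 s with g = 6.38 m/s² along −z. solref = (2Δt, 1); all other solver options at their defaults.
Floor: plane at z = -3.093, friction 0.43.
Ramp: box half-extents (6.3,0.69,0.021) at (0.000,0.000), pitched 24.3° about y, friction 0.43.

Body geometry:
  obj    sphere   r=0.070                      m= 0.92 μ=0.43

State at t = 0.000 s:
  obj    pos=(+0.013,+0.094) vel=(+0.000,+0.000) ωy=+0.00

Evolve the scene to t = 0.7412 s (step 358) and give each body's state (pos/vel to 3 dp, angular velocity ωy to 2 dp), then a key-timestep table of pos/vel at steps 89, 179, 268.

State at t = 0.7412 s:
  obj    pos=(+0.483,-0.118) vel=(+1.267,-0.572) ωy=+19.86

Key-timestep trajectory:
   step    t(s)  obj.x    obj.z    obj.vx   obj.vz 
     89  0.1843   +0.042  +0.081  +0.315  -0.142
    179  0.3706   +0.130  +0.041  +0.633  -0.286
    268  0.5549   +0.276  -0.025  +0.948  -0.428


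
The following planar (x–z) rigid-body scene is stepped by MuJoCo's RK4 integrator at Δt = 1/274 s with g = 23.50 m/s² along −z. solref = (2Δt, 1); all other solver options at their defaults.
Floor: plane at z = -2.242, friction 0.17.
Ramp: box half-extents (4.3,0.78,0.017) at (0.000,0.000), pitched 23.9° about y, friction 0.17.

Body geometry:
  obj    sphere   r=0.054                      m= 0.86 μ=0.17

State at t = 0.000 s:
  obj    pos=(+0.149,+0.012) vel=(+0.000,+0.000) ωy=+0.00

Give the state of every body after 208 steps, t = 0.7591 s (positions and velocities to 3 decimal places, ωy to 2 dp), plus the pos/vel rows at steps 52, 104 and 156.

State at t = 0.7591 s:
  obj    pos=(+1.941,-0.782) vel=(+4.720,-2.092) ωy=+95.58

Key-timestep trajectory:
   step    t(s)  obj.x    obj.z    obj.vx   obj.vz 
     52  0.1898   +0.261  -0.038  +1.180  -0.523
    104  0.3796   +0.597  -0.187  +2.360  -1.046
    156  0.5693   +1.157  -0.435  +3.540  -1.569


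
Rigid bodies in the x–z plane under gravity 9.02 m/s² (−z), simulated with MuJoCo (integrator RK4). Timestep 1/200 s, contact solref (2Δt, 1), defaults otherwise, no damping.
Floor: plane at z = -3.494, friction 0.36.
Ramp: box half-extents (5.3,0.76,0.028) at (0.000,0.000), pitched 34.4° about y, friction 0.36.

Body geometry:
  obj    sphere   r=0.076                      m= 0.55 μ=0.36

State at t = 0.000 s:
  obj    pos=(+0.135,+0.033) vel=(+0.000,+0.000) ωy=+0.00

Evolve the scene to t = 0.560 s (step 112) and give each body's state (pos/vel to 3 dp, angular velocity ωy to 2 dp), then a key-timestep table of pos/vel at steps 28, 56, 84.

State at t = 0.560 s:
  obj    pos=(+0.606,-0.289) vel=(+1.682,-1.152) ωy=+26.81

Key-timestep trajectory:
   step    t(s)  obj.x    obj.z    obj.vx   obj.vz 
     28  0.1400   +0.165  +0.013  +0.421  -0.288
     56  0.2800   +0.253  -0.047  +0.841  -0.576
     84  0.4200   +0.400  -0.148  +1.262  -0.864


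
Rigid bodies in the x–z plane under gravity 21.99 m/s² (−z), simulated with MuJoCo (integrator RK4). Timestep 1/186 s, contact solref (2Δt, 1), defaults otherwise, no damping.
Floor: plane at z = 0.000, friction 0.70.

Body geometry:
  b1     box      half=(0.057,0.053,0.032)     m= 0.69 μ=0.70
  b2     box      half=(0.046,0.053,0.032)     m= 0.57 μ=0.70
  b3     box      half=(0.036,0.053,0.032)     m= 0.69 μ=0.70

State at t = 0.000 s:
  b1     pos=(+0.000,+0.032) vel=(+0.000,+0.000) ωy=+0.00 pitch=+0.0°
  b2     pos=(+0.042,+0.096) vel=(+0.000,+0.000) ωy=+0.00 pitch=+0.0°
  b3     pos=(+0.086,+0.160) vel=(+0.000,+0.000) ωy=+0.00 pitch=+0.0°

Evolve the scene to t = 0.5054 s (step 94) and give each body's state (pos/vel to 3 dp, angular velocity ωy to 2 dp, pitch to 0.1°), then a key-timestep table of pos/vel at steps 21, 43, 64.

State at t = 0.5054 s:
  b1     pos=(+0.000,+0.032) vel=(+0.000,+0.000) ωy=+0.00 pitch=+0.0°
  b2     pos=(+0.096,+0.046) vel=(+0.000,+0.000) ωy=+0.00 pitch=+90.0°
  b3     pos=(+0.189,+0.036) vel=(+0.000,+0.000) ωy=+0.00 pitch=+90.0°

Key-timestep trajectory:
   step    t(s)  b1.x    b1.z    b1.vx   b1.vz   b2.x    b2.z    b2.vx   b2.vz   b3.x    b3.z    b3.vx   b3.vz 
     21  0.1129   +0.000  +0.032  -0.002  +0.000   +0.050  +0.098  +0.174  +0.039   +0.108  +0.150  +0.445  -0.252
     43  0.2312   +0.000  +0.032  +0.000  +0.000   +0.093  +0.068  +0.481  -1.089   +0.187  +0.032  +1.015  -0.456
     64  0.3441   +0.000  +0.032  +0.000  +0.000   +0.096  +0.046  -0.002  +0.002   +0.198  +0.042  -0.242  -0.152


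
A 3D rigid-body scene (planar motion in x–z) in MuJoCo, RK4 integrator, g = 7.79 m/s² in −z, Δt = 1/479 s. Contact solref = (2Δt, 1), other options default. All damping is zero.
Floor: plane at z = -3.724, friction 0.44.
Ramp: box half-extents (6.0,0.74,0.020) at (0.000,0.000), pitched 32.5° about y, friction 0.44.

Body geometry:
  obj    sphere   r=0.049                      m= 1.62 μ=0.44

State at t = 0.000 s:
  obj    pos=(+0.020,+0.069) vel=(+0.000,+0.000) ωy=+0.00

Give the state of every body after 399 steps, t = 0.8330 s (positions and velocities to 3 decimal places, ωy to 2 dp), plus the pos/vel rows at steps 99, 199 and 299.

State at t = 0.8330 s:
  obj    pos=(+0.895,-0.488) vel=(+2.100,-1.338) ωy=+50.82

Key-timestep trajectory:
   step    t(s)  obj.x    obj.z    obj.vx   obj.vz 
     99  0.2067   +0.074  +0.035  +0.521  -0.332
    199  0.4154   +0.238  -0.070  +1.048  -0.667
    299  0.6242   +0.511  -0.244  +1.574  -1.003


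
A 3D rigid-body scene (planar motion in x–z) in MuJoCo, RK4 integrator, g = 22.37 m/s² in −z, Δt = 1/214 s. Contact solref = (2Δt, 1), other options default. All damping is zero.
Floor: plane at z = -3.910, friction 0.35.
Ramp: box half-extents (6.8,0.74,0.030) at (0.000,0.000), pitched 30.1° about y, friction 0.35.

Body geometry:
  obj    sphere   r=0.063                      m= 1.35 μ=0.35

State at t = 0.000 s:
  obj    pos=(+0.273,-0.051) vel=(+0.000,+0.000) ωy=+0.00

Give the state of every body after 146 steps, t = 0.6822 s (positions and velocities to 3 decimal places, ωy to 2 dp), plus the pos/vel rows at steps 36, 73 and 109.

State at t = 0.6822 s:
  obj    pos=(+1.887,-0.986) vel=(+4.730,-2.742) ωy=+86.76

Key-timestep trajectory:
   step    t(s)  obj.x    obj.z    obj.vx   obj.vz 
     36  0.1682   +0.371  -0.108  +1.167  -0.676
     73  0.3411   +0.677  -0.285  +2.365  -1.371
    109  0.5093   +1.173  -0.572  +3.531  -2.047


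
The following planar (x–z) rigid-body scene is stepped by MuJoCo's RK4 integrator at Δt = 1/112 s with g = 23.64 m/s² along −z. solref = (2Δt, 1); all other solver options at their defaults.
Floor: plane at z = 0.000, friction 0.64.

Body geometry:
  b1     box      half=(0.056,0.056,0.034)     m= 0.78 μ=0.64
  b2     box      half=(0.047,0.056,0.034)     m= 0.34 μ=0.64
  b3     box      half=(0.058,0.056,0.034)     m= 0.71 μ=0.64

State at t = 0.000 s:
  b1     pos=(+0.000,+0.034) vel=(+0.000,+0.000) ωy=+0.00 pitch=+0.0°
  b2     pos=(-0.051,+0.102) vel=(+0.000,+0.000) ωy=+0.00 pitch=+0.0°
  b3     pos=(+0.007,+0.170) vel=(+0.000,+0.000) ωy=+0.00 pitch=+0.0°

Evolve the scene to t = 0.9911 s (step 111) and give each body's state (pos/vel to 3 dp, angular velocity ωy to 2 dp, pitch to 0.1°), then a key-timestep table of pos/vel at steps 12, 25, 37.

State at t = 0.9911 s:
  b1     pos=(+0.000,+0.034) vel=(+0.000,+0.000) ωy=+0.00 pitch=+0.0°
  b2     pos=(-0.052,+0.102) vel=(+0.000,+0.000) ωy=+0.00 pitch=-0.3°
  b3     pos=(+0.145,+0.034) vel=(+0.000,+0.000) ωy=+0.00 pitch=+180.0°

Key-timestep trajectory:
   step    t(s)  b1.x    b1.z    b1.vx   b1.vz   b2.x    b2.z    b2.vx   b2.vz   b3.x    b3.z    b3.vx   b3.vz 
     12  0.1071   +0.000  +0.034  -0.001  +0.002   -0.051  +0.102  -0.002  +0.002   +0.026  +0.155  +0.356  -0.453
     25  0.2232   +0.000  +0.034  -0.001  +0.001   -0.052  +0.102  -0.001  +0.000   +0.098  +0.108  +0.791  -0.740
     37  0.3304   +0.000  +0.034  +0.000  +0.000   -0.052  +0.102  +0.000  +0.000   +0.146  +0.029  -0.059  +0.197


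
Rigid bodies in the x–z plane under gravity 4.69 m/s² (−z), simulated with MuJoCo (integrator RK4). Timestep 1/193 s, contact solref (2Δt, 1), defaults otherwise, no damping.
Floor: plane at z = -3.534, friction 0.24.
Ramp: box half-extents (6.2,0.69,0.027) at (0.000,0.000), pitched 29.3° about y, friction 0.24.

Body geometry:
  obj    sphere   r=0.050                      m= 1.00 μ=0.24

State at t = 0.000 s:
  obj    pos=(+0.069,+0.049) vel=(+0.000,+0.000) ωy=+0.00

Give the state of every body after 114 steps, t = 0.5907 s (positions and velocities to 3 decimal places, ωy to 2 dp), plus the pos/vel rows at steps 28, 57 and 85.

State at t = 0.5907 s:
  obj    pos=(+0.319,-0.091) vel=(+0.845,-0.474) ωy=+19.36

Key-timestep trajectory:
   step    t(s)  obj.x    obj.z    obj.vx   obj.vz 
     28  0.1451   +0.084  +0.041  +0.208  -0.116
     57  0.2953   +0.132  +0.014  +0.422  -0.237
     85  0.4404   +0.208  -0.028  +0.630  -0.353


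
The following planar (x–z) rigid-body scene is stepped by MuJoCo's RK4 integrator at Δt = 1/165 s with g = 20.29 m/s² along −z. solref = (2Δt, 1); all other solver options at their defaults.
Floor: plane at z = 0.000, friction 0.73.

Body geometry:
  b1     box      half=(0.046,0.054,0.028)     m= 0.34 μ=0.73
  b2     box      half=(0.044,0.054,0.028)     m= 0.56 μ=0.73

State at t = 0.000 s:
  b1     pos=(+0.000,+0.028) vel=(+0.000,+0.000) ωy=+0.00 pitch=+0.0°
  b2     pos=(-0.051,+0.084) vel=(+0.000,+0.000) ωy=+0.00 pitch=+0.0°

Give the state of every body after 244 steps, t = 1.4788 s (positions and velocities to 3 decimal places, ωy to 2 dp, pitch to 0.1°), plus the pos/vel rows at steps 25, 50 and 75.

State at t = 1.4788 s:
  b1     pos=(+0.000,+0.028) vel=(+0.000,+0.000) ωy=+0.00 pitch=+0.0°
  b2     pos=(-0.090,+0.044) vel=(+0.000,+0.000) ωy=+0.00 pitch=-90.0°

Key-timestep trajectory:
   step    t(s)  b1.x    b1.z    b1.vx   b1.vz   b2.x    b2.z    b2.vx   b2.vz 
     25  0.1515   +0.000  +0.028  +0.000  +0.001   -0.076  +0.060  -0.315  -0.771
     50  0.3030   +0.000  +0.028  +0.000  +0.000   -0.108  +0.051  +0.040  -0.008
     75  0.4545   +0.000  +0.028  +0.000  +0.000   -0.086  +0.046  -0.128  -0.056


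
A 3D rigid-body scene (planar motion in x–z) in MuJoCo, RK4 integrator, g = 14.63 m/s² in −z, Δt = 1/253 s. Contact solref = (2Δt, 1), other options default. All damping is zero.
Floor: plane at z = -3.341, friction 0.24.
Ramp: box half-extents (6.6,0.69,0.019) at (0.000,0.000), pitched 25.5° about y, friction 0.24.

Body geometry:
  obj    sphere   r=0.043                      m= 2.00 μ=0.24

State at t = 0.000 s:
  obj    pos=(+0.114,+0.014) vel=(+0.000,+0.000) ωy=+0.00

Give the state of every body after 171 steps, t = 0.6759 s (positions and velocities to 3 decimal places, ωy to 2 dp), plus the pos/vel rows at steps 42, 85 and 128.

State at t = 0.6759 s:
  obj    pos=(+1.042,-0.428) vel=(+2.745,-1.309) ωy=+70.70

Key-timestep trajectory:
   step    t(s)  obj.x    obj.z    obj.vx   obj.vz 
     42  0.1660   +0.170  -0.012  +0.674  -0.322
     85  0.3360   +0.343  -0.095  +1.364  -0.651
    128  0.5059   +0.634  -0.234  +2.055  -0.980


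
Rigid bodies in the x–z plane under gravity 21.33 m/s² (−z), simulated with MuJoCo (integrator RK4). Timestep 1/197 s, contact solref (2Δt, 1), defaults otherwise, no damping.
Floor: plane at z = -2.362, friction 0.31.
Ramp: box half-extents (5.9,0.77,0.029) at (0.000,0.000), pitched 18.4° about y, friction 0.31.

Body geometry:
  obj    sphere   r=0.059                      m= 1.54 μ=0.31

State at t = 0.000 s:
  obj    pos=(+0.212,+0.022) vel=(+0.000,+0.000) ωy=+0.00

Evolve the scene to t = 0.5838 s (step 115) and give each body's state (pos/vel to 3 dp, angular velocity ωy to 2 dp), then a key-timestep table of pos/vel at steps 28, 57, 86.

State at t = 0.5838 s:
  obj    pos=(+0.990,-0.236) vel=(+2.664,-0.886) ωy=+47.57

Key-timestep trajectory:
   step    t(s)  obj.x    obj.z    obj.vx   obj.vz 
     28  0.1421   +0.258  +0.007  +0.649  -0.216
     57  0.2893   +0.403  -0.041  +1.321  -0.439
     86  0.4365   +0.647  -0.122  +1.992  -0.663


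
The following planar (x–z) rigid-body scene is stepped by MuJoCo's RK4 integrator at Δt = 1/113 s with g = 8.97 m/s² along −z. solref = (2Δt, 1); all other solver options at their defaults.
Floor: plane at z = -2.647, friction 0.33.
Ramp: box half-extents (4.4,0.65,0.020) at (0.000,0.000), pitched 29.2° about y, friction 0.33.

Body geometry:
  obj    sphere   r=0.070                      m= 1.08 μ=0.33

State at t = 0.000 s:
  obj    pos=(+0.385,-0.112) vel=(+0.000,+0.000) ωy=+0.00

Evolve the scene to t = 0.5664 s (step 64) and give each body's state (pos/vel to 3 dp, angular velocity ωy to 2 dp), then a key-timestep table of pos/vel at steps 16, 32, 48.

State at t = 0.5664 s:
  obj    pos=(+0.823,-0.357) vel=(+1.546,-0.864) ωy=+25.28

Key-timestep trajectory:
   step    t(s)  obj.x    obj.z    obj.vx   obj.vz 
     16  0.1416   +0.412  -0.127  +0.387  -0.216
     32  0.2832   +0.494  -0.173  +0.773  -0.432
     48  0.4248   +0.631  -0.250  +1.159  -0.648


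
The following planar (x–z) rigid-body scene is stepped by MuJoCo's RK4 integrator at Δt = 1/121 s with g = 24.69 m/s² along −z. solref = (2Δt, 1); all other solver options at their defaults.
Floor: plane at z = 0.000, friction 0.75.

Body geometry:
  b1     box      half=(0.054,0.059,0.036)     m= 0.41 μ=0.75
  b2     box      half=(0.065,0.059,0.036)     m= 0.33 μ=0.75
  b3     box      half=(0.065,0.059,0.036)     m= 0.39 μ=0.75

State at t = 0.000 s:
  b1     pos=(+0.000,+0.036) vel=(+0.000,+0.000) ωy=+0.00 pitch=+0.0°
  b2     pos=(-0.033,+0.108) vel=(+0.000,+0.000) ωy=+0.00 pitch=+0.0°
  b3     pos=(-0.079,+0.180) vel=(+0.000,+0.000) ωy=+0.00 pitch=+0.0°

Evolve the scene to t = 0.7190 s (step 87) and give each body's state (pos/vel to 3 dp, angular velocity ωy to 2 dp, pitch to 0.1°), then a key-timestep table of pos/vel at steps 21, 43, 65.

State at t = 0.7190 s:
  b1     pos=(+0.000,+0.036) vel=(+0.000,+0.000) ωy=+0.00 pitch=+0.0°
  b2     pos=(-0.098,+0.065) vel=(+0.000,+0.000) ωy=+0.00 pitch=-90.0°
  b3     pos=(-0.200,+0.065) vel=(-0.012,+0.009) ωy=-0.18 pitch=-89.8°

Key-timestep trajectory:
   step    t(s)  b1.x    b1.z    b1.vx   b1.vz   b2.x    b2.z    b2.vx   b2.vz   b3.x    b3.z    b3.vx   b3.vz 
     21  0.1736   +0.000  +0.036  +0.002  +0.000   -0.045  +0.112  -0.187  +0.043   -0.111  +0.166  -0.477  -0.311
     43  0.3554   +0.000  +0.036  +0.000  +0.000   -0.106  +0.066  +0.092  +0.089   -0.217  +0.071  -0.197  +0.081
     65  0.5372   +0.000  +0.036  +0.000  +0.000   -0.098  +0.065  +0.001  +0.001   -0.194  +0.065  +0.153  +0.121


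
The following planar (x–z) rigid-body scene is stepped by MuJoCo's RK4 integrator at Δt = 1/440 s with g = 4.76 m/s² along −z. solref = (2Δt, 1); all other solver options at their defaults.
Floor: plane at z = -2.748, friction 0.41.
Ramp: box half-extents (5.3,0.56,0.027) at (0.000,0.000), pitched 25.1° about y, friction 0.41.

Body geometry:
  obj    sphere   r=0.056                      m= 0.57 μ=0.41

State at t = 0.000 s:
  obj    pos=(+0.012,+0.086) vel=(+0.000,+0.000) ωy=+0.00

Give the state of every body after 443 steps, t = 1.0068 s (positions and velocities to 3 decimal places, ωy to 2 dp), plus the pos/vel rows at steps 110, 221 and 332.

State at t = 1.0068 s:
  obj    pos=(+0.674,-0.224) vel=(+1.315,-0.616) ωy=+25.93

Key-timestep trajectory:
   step    t(s)  obj.x    obj.z    obj.vx   obj.vz 
    110  0.2500   +0.053  +0.067  +0.327  -0.153
    221  0.5023   +0.177  +0.009  +0.656  -0.307
    332  0.7545   +0.384  -0.088  +0.986  -0.462


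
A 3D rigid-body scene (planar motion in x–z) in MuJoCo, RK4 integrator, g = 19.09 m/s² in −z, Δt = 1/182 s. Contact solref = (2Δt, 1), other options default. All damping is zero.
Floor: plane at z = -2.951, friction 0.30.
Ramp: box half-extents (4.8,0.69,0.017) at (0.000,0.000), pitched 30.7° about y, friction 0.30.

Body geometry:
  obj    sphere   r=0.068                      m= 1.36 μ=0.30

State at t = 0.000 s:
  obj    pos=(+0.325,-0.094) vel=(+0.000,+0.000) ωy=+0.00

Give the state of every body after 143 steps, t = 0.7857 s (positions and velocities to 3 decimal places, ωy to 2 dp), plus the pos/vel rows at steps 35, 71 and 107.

State at t = 0.7857 s:
  obj    pos=(+2.173,-1.191) vel=(+4.704,-2.793) ωy=+80.42

Key-timestep trajectory:
   step    t(s)  obj.x    obj.z    obj.vx   obj.vz 
     35  0.1923   +0.436  -0.160  +1.152  -0.684
     71  0.3901   +0.781  -0.365  +2.336  -1.387
    107  0.5879   +1.360  -0.708  +3.520  -2.090


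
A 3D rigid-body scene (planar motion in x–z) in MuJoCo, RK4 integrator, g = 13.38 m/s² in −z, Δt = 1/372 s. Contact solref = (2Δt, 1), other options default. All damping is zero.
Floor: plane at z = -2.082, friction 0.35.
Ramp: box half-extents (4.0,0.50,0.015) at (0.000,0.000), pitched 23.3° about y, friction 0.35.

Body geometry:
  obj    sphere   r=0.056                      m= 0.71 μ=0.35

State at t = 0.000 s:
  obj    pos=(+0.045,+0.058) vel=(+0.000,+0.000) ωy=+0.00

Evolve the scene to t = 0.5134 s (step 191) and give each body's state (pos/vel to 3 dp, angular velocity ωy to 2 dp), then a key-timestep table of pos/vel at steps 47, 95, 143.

State at t = 0.5134 s:
  obj    pos=(+0.503,-0.139) vel=(+1.783,-0.768) ωy=+34.65

Key-timestep trajectory:
   step    t(s)  obj.x    obj.z    obj.vx   obj.vz 
     47  0.1263   +0.073  +0.046  +0.439  -0.189
     95  0.2554   +0.158  +0.009  +0.887  -0.382
    143  0.3844   +0.302  -0.053  +1.335  -0.575


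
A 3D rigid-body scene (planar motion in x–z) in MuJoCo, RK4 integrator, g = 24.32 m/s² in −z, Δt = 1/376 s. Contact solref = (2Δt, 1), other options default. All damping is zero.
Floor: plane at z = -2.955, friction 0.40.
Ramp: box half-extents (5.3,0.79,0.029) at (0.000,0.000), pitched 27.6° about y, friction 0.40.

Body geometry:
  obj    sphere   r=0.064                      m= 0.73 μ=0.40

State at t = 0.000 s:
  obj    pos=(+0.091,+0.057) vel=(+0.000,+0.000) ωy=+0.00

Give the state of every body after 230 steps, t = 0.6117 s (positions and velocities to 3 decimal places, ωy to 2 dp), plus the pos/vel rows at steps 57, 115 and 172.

State at t = 0.6117 s:
  obj    pos=(+1.426,-0.640) vel=(+4.363,-2.281) ωy=+76.91

Key-timestep trajectory:
   step    t(s)  obj.x    obj.z    obj.vx   obj.vz 
     57  0.1516   +0.173  +0.014  +1.081  -0.565
    115  0.3059   +0.425  -0.117  +2.182  -1.140
    172  0.4574   +0.837  -0.333  +3.263  -1.706


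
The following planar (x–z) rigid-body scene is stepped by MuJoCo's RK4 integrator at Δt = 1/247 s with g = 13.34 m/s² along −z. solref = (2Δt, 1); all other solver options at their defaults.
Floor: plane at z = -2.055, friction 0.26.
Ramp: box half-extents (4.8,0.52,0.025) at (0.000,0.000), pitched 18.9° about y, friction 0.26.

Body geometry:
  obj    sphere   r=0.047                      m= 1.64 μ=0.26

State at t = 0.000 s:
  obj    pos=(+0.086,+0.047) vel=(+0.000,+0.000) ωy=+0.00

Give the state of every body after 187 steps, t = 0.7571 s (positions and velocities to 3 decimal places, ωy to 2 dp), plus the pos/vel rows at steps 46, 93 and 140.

State at t = 0.7571 s:
  obj    pos=(+0.923,-0.240) vel=(+2.211,-0.757) ωy=+49.71

Key-timestep trajectory:
   step    t(s)  obj.x    obj.z    obj.vx   obj.vz 
     46  0.1862   +0.137  +0.029  +0.544  -0.186
     93  0.3765   +0.293  -0.024  +1.100  -0.376
    140  0.5668   +0.555  -0.114  +1.655  -0.567


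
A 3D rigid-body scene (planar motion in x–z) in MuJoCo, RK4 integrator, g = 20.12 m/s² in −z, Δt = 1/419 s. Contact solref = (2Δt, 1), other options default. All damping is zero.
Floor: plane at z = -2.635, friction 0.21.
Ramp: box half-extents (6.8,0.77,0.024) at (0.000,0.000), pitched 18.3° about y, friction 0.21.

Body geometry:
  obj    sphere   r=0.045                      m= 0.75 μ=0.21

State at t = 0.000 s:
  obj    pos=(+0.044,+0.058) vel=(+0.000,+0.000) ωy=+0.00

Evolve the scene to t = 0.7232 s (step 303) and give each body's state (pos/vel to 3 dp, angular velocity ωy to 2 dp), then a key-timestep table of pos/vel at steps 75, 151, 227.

State at t = 0.7232 s:
  obj    pos=(+1.164,-0.312) vel=(+3.098,-1.025) ωy=+72.51

Key-timestep trajectory:
   step    t(s)  obj.x    obj.z    obj.vx   obj.vz 
     75  0.1790   +0.113  +0.035  +0.767  -0.254
    151  0.3604   +0.322  -0.034  +1.544  -0.511
    227  0.5418   +0.673  -0.150  +2.321  -0.768
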